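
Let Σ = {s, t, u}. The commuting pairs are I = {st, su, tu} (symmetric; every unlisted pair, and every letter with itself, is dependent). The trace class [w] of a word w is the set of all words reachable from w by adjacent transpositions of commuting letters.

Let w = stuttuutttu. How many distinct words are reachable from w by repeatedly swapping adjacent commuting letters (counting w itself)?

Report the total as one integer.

#0=s has no predecessor
#1=t has no predecessor
#2=u has no predecessor
#3=t depends on [1:t]
#4=t depends on [3:t]
#5=u depends on [2:u]
#6=u depends on [5:u]
#7=t depends on [4:t]
#8=t depends on [7:t]
#9=t depends on [8:t]
#10=u depends on [6:u]
sources: [0:s, 1:t, 2:u]
N(rest) = Σ N(rest − s) over sources s of rest; N(one piece) = 1:
  size 1 → [0]=1  [9]=1  [10]=1
  size 2 → [0,9]=2  [0,10]=2  [6,10]=1  [8,9]=1  [9,10]=2
  size 3 → [0,6,10]=3  [0,8,9]=3  [0,9,10]=6  [5,6,10]=1  [6,9,10]=3  [7,8,9]=1  [8,9,10]=3
  size 4 → [0,5,6,10]=4  [0,6,9,10]=12  [0,7,8,9]=4  [0,8,9,10]=12  [2,5,6,10]=1  [4,7,8,9]=1  [5,6,9,10]=4  [6,8,9,10]=6  [7,8,9,10]=4
  size 5 → [0,2,5,6,10]=5  [0,4,7,8,9]=5  [0,5,6,9,10]=20  [0,6,8,9,10]=30  [0,7,8,9,10]=20  [2,5,6,9,10]=5  [3,4,7,8,9]=1  [4,7,8,9,10]=5  [5,6,8,9,10]=10  [6,7,8,9,10]=10
  size 6 → [0,2,5,6,9,10]=30  [0,3,4,7,8,9]=6  [0,4,7,8,9,10]=30  [0,5,6,8,9,10]=60  [0,6,7,8,9,10]=60  [1,3,4,7,8,9]=1  [2,5,6,8,9,10]=15  [3,4,7,8,9,10]=6  [4,6,7,8,9,10]=15  [5,6,7,8,9,10]=20
  size 7 → [0,1,3,4,7,8,9]=7  [0,2,5,6,8,9,10]=105  [0,3,4,7,8,9,10]=42  [0,4,6,7,8,9,10]=105  [0,5,6,7,8,9,10]=140  [1,3,4,7,8,9,10]=7  [2,5,6,7,8,9,10]=35  [3,4,6,7,8,9,10]=21  [4,5,6,7,8,9,10]=35
  size 8 → [0,1,3,4,7,8,9,10]=56  [0,2,5,6,7,8,9,10]=280  [0,3,4,6,7,8,9,10]=168  [0,4,5,6,7,8,9,10]=280  [1,3,4,6,7,8,9,10]=28  [2,4,5,6,7,8,9,10]=70  [3,4,5,6,7,8,9,10]=56
  size 9 → [0,1,3,4,6,7,8,9,10]=252  [0,2,4,5,6,7,8,9,10]=630  [0,3,4,5,6,7,8,9,10]=504  [1,3,4,5,6,7,8,9,10]=84  [2,3,4,5,6,7,8,9,10]=126
  first=0(s) contributes 210
  first=1(t) contributes 1260
  first=2(u) contributes 840
|[w]| = 2310

2310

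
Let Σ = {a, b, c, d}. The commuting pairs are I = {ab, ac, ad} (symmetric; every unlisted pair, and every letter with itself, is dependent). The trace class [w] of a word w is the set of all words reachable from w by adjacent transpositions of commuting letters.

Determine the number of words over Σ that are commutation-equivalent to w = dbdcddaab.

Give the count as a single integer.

36

#0=d has no predecessor
#1=b depends on [0:d]
#2=d depends on [1:b]
#3=c depends on [2:d]
#4=d depends on [3:c]
#5=d depends on [4:d]
#6=a has no predecessor
#7=a depends on [6:a]
#8=b depends on [5:d]
sources: [0:d, 6:a]
N(rest) = Σ N(rest − s) over sources s of rest; N(one piece) = 1:
  size 1 → [7]=1  [8]=1
  size 2 → [5,8]=1  [6,7]=1  [7,8]=2
  size 3 → [4,5,8]=1  [5,7,8]=3  [6,7,8]=3
  size 4 → [3,4,5,8]=1  [4,5,7,8]=4  [5,6,7,8]=6
  size 5 → [2,3,4,5,8]=1  [3,4,5,7,8]=5  [4,5,6,7,8]=10
  size 6 → [1,2,3,4,5,8]=1  [2,3,4,5,7,8]=6  [3,4,5,6,7,8]=15
  size 7 → [0,1,2,3,4,5,8]=1  [1,2,3,4,5,7,8]=7  [2,3,4,5,6,7,8]=21
  first=0(d) contributes 28
  first=6(a) contributes 8
|[w]| = 36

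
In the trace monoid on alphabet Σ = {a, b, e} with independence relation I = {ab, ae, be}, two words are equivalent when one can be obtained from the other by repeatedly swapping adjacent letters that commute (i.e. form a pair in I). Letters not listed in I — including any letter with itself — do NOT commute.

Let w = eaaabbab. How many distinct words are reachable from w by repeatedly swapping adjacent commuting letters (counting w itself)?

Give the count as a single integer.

#0=e has no predecessor
#1=a has no predecessor
#2=a depends on [1:a]
#3=a depends on [2:a]
#4=b has no predecessor
#5=b depends on [4:b]
#6=a depends on [3:a]
#7=b depends on [5:b]
sources: [0:e, 1:a, 4:b]
N(rest) = Σ N(rest − s) over sources s of rest; N(one piece) = 1:
  size 1 → [0]=1  [6]=1  [7]=1
  size 2 → [0,6]=2  [0,7]=2  [3,6]=1  [5,7]=1  [6,7]=2
  size 3 → [0,3,6]=3  [0,5,7]=3  [0,6,7]=6  [2,3,6]=1  [3,6,7]=3  [4,5,7]=1  [5,6,7]=3
  size 4 → [0,2,3,6]=4  [0,3,6,7]=12  [0,4,5,7]=4  [0,5,6,7]=12  [1,2,3,6]=1  [2,3,6,7]=4  [3,5,6,7]=6  [4,5,6,7]=4
  size 5 → [0,1,2,3,6]=5  [0,2,3,6,7]=20  [0,3,5,6,7]=30  [0,4,5,6,7]=20  [1,2,3,6,7]=5  [2,3,5,6,7]=10  [3,4,5,6,7]=10
  size 6 → [0,1,2,3,6,7]=30  [0,2,3,5,6,7]=60  [0,3,4,5,6,7]=60  [1,2,3,5,6,7]=15  [2,3,4,5,6,7]=20
  first=0(e) contributes 35
  first=1(a) contributes 140
  first=4(b) contributes 105
|[w]| = 280

280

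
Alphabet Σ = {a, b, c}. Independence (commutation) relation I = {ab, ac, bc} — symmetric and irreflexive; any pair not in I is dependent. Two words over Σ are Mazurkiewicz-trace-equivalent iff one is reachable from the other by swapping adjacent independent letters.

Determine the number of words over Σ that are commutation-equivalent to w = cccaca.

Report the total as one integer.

#0=c has no predecessor
#1=c depends on [0:c]
#2=c depends on [1:c]
#3=a has no predecessor
#4=c depends on [2:c]
#5=a depends on [3:a]
sources: [0:c, 3:a]
N(rest) = Σ N(rest − s) over sources s of rest; N(one piece) = 1:
  size 1 → [4]=1  [5]=1
  size 2 → [2,4]=1  [3,5]=1  [4,5]=2
  size 3 → [1,2,4]=1  [2,4,5]=3  [3,4,5]=3
  size 4 → [0,1,2,4]=1  [1,2,4,5]=4  [2,3,4,5]=6
  first=0(c) contributes 10
  first=3(a) contributes 5
|[w]| = 15

15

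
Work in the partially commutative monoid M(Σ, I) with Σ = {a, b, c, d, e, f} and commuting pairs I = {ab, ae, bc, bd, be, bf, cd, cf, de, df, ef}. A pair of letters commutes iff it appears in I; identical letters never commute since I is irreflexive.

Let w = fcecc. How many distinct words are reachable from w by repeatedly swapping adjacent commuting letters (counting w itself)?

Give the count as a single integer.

piece 0:f — minimal
piece 1:c — minimal
piece 2:e rests on {1:c}
piece 3:c rests on {2:e}
piece 4:c rests on {3:c}
minimal pieces: {0:f, 1:c}
ways to finish when only these pieces remain (= sum over removing one remaining piece with nothing left below it):
  1 left: {0}→1  {4}→1
  2 left: {0,4}→2  {3,4}→1
  3 left: {0,3,4}→3  {2,3,4}→1
  placing 0:f first → 1 extensions
  placing 1:c first → 4 extensions
total linear extensions = 5

5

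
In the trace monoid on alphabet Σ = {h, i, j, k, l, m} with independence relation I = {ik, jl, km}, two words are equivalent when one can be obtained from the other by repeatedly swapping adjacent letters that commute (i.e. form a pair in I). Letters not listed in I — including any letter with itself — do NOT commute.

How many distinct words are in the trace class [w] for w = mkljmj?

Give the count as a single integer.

4

piece 0:m — minimal
piece 1:k — minimal
piece 2:l rests on {0:m, 1:k}
piece 3:j rests on {0:m, 1:k}
piece 4:m rests on {2:l, 3:j}
piece 5:j rests on {4:m}
minimal pieces: {0:m, 1:k}
ways to finish when only these pieces remain (= sum over removing one remaining piece with nothing left below it):
  1 left: {5}→1
  2 left: {4,5}→1
  3 left: {2,4,5}→1  {3,4,5}→1
  4 left: {2,3,4,5}→2
  placing 0:m first → 2 extensions
  placing 1:k first → 2 extensions
total linear extensions = 4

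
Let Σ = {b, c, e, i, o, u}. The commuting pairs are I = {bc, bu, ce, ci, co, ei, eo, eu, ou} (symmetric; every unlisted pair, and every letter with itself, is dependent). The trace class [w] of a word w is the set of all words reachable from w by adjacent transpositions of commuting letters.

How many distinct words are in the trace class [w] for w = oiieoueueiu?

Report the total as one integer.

drop 0:o onto floor
drop 1:i onto {0:o}
drop 2:i onto {1:i}
drop 3:e onto floor
drop 4:o onto {2:i}
drop 5:u onto {2:i}
drop 6:e onto {3:e}
drop 7:u onto {5:u}
drop 8:e onto {6:e}
drop 9:i onto {4:o, 7:u}
drop 10:u onto {9:i}
ground layer = {0:o, 3:e}
drop-orders for the pieces not yet dropped (sum over which currently-grounded one goes next):
  1 to go: {8} 1  {10} 1
  2 to go: {6,8} 1  {8,10} 2  {9,10} 1
  3 to go: {3,6,8} 1  {4,9,10} 1  {6,8,10} 3  {7,9,10} 1  {8,9,10} 3
  4 to go: {3,6,8,10} 4  {4,7,9,10} 2  {4,8,9,10} 4  {5,7,9,10} 1  {6,8,9,10} 6  {7,8,9,10} 4
  5 to go: {3,6,8,9,10} 10  {4,5,7,9,10} 3  {4,6,8,9,10} 10  {4,7,8,9,10} 10  {5,7,8,9,10} 5  {6,7,8,9,10} 10
  6 to go: {2,4,5,7,9,10} 3  {3,4,6,8,9,10} 20  {3,6,7,8,9,10} 20  {4,5,7,8,9,10} 18  {4,6,7,8,9,10} 30  {5,6,7,8,9,10} 15
  7 to go: {1,2,4,5,7,9,10} 3  {2,4,5,7,8,9,10} 21  {3,4,6,7,8,9,10} 70  {3,5,6,7,8,9,10} 35  {4,5,6,7,8,9,10} 63
  8 to go: {0,1,2,4,5,7,9,10} 3  {1,2,4,5,7,8,9,10} 24  {2,4,5,6,7,8,9,10} 84  {3,4,5,6,7,8,9,10} 168
  9 to go: {0,1,2,4,5,7,8,9,10} 27  {1,2,4,5,6,7,8,9,10} 108  {2,3,4,5,6,7,8,9,10} 252
  if 0:o drops first: 360 orders
  if 3:e drops first: 135 orders
heap linearizations: 495

495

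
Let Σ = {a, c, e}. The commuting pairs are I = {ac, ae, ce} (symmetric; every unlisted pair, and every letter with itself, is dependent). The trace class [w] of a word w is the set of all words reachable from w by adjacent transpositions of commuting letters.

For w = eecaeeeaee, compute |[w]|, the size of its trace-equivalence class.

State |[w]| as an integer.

360

#0=e has no predecessor
#1=e depends on [0:e]
#2=c has no predecessor
#3=a has no predecessor
#4=e depends on [1:e]
#5=e depends on [4:e]
#6=e depends on [5:e]
#7=a depends on [3:a]
#8=e depends on [6:e]
#9=e depends on [8:e]
sources: [0:e, 2:c, 3:a]
N(rest) = Σ N(rest − s) over sources s of rest; N(one piece) = 1:
  size 1 → [2]=1  [7]=1  [9]=1
  size 2 → [2,7]=2  [2,9]=2  [3,7]=1  [7,9]=2  [8,9]=1
  size 3 → [2,3,7]=3  [2,7,9]=6  [2,8,9]=3  [3,7,9]=3  [6,8,9]=1  [7,8,9]=3
  size 4 → [2,3,7,9]=12  [2,6,8,9]=4  [2,7,8,9]=12  [3,7,8,9]=6  [5,6,8,9]=1  [6,7,8,9]=4
  size 5 → [2,3,7,8,9]=30  [2,5,6,8,9]=5  [2,6,7,8,9]=20  [3,6,7,8,9]=10  [4,5,6,8,9]=1  [5,6,7,8,9]=5
  size 6 → [1,4,5,6,8,9]=1  [2,3,6,7,8,9]=60  [2,4,5,6,8,9]=6  [2,5,6,7,8,9]=30  [3,5,6,7,8,9]=15  [4,5,6,7,8,9]=6
  size 7 → [0,1,4,5,6,8,9]=1  [1,2,4,5,6,8,9]=7  [1,4,5,6,7,8,9]=7  [2,3,5,6,7,8,9]=105  [2,4,5,6,7,8,9]=42  [3,4,5,6,7,8,9]=21
  size 8 → [0,1,2,4,5,6,8,9]=8  [0,1,4,5,6,7,8,9]=8  [1,2,4,5,6,7,8,9]=56  [1,3,4,5,6,7,8,9]=28  [2,3,4,5,6,7,8,9]=168
  first=0(e) contributes 252
  first=2(c) contributes 36
  first=3(a) contributes 72
|[w]| = 360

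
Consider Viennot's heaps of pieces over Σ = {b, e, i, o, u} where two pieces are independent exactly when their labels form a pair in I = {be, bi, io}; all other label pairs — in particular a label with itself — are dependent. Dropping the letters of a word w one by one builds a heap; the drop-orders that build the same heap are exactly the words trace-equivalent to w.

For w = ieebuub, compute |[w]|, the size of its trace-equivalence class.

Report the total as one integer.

drop 0:i onto floor
drop 1:e onto {0:i}
drop 2:e onto {1:e}
drop 3:b onto floor
drop 4:u onto {2:e, 3:b}
drop 5:u onto {4:u}
drop 6:b onto {5:u}
ground layer = {0:i, 3:b}
drop-orders for the pieces not yet dropped (sum over which currently-grounded one goes next):
  1 to go: {6} 1
  2 to go: {5,6} 1
  3 to go: {4,5,6} 1
  4 to go: {2,4,5,6} 1  {3,4,5,6} 1
  5 to go: {1,2,4,5,6} 1  {2,3,4,5,6} 2
  if 0:i drops first: 3 orders
  if 3:b drops first: 1 orders
heap linearizations: 4

4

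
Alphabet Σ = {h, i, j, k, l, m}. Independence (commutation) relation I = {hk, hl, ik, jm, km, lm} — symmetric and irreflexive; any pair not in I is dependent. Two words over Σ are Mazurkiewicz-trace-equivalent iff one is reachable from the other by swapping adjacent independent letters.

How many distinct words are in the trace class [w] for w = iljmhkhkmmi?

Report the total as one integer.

70

0(i) covers ∅
1(l) covers 0:i
2(j) covers 1:l
3(m) covers 0:i
4(h) covers 2:j, 3:m
5(k) covers 2:j
6(h) covers 4:h
7(k) covers 5:k
8(m) covers 6:h
9(m) covers 8:m
10(i) covers 9:m
floor of heap: 0:i
completions by unplaced set U, small U first (add the entries for U minus each lowest piece of U):
  |U|=1: {7}:1  {10}:1
  |U|=2: {5,7}:1  {7,10}:2  {9,10}:1
  |U|=3: {5,7,10}:3  {7,9,10}:3  {8,9,10}:1
  |U|=4: {5,7,9,10}:6  {6,8,9,10}:1  {7,8,9,10}:4
  |U|=5: {4,6,8,9,10}:1  {5,7,8,9,10}:10  {6,7,8,9,10}:5
  |U|=6: {3,4,6,8,9,10}:1  {4,6,7,8,9,10}:6  {5,6,7,8,9,10}:15
  |U|=7: {3,4,6,7,8,9,10}:7  {4,5,6,7,8,9,10}:21
  |U|=8: {2,4,5,6,7,8,9,10}:21  {3,4,5,6,7,8,9,10}:28
  |U|=9: {1,2,4,5,6,7,8,9,10}:21  {2,3,4,5,6,7,8,9,10}:49
  start at 0(i): 70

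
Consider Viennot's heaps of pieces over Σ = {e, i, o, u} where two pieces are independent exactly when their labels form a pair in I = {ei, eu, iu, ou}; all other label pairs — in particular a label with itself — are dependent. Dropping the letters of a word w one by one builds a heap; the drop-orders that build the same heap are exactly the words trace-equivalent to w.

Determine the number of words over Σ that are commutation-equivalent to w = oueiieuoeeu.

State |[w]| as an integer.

990

piece 0:o — minimal
piece 1:u — minimal
piece 2:e rests on {0:o}
piece 3:i rests on {0:o}
piece 4:i rests on {3:i}
piece 5:e rests on {2:e}
piece 6:u rests on {1:u}
piece 7:o rests on {4:i, 5:e}
piece 8:e rests on {7:o}
piece 9:e rests on {8:e}
piece 10:u rests on {6:u}
minimal pieces: {0:o, 1:u}
ways to finish when only these pieces remain (= sum over removing one remaining piece with nothing left below it):
  1 left: {9}→1  {10}→1
  2 left: {6,10}→1  {8,9}→1  {9,10}→2
  3 left: {1,6,10}→1  {6,9,10}→3  {7,8,9}→1  {8,9,10}→3
  4 left: {1,6,9,10}→4  {4,7,8,9}→1  {5,7,8,9}→1  {6,8,9,10}→6  {7,8,9,10}→4
  5 left: {1,6,8,9,10}→10  {2,5,7,8,9}→1  {3,4,7,8,9}→1  {4,5,7,8,9}→2  {4,7,8,9,10}→5  {5,7,8,9,10}→5  {6,7,8,9,10}→10
  6 left: {1,6,7,8,9,10}→20  {2,4,5,7,8,9}→3  {2,5,7,8,9,10}→6  {3,4,5,7,8,9}→3  {3,4,7,8,9,10}→6  {4,5,7,8,9,10}→12  {4,6,7,8,9,10}→15  {5,6,7,8,9,10}→15
  7 left: {1,4,6,7,8,9,10}→35  {1,5,6,7,8,9,10}→35  {2,3,4,5,7,8,9}→6  {2,4,5,7,8,9,10}→21  {2,5,6,7,8,9,10}→21  {3,4,5,7,8,9,10}→21  {3,4,6,7,8,9,10}→21  {4,5,6,7,8,9,10}→42
  8 left: {0,2,3,4,5,7,8,9}→6  {1,2,5,6,7,8,9,10}→56  {1,3,4,6,7,8,9,10}→56  {1,4,5,6,7,8,9,10}→112  {2,3,4,5,7,8,9,10}→48  {2,4,5,6,7,8,9,10}→84  {3,4,5,6,7,8,9,10}→84
  9 left: {0,2,3,4,5,7,8,9,10}→54  {1,2,4,5,6,7,8,9,10}→252  {1,3,4,5,6,7,8,9,10}→252  {2,3,4,5,6,7,8,9,10}→216
  placing 0:o first → 720 extensions
  placing 1:u first → 270 extensions
total linear extensions = 990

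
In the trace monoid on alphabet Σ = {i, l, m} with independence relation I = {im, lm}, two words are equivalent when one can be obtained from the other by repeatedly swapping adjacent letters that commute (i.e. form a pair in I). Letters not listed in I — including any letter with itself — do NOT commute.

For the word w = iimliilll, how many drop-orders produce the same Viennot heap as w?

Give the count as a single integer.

piece 0:i — minimal
piece 1:i rests on {0:i}
piece 2:m — minimal
piece 3:l rests on {1:i}
piece 4:i rests on {3:l}
piece 5:i rests on {4:i}
piece 6:l rests on {5:i}
piece 7:l rests on {6:l}
piece 8:l rests on {7:l}
minimal pieces: {0:i, 2:m}
ways to finish when only these pieces remain (= sum over removing one remaining piece with nothing left below it):
  1 left: {2}→1  {8}→1
  2 left: {2,8}→2  {7,8}→1
  3 left: {2,7,8}→3  {6,7,8}→1
  4 left: {2,6,7,8}→4  {5,6,7,8}→1
  5 left: {2,5,6,7,8}→5  {4,5,6,7,8}→1
  6 left: {2,4,5,6,7,8}→6  {3,4,5,6,7,8}→1
  7 left: {1,3,4,5,6,7,8}→1  {2,3,4,5,6,7,8}→7
  placing 0:i first → 8 extensions
  placing 2:m first → 1 extensions
total linear extensions = 9

9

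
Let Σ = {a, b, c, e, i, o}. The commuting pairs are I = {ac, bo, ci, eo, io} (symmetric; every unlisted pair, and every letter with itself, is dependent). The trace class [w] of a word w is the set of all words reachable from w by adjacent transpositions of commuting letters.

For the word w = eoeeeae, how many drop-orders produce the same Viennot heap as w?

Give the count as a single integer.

0(e) covers ∅
1(o) covers ∅
2(e) covers 0:e
3(e) covers 2:e
4(e) covers 3:e
5(a) covers 1:o, 4:e
6(e) covers 5:a
floor of heap: 0:e, 1:o
completions by unplaced set U, small U first (add the entries for U minus each lowest piece of U):
  |U|=1: {6}:1
  |U|=2: {5,6}:1
  |U|=3: {1,5,6}:1  {4,5,6}:1
  |U|=4: {1,4,5,6}:2  {3,4,5,6}:1
  |U|=5: {1,3,4,5,6}:3  {2,3,4,5,6}:1
  start at 0(e): 4
  start at 1(o): 1
sum over floor = 5

5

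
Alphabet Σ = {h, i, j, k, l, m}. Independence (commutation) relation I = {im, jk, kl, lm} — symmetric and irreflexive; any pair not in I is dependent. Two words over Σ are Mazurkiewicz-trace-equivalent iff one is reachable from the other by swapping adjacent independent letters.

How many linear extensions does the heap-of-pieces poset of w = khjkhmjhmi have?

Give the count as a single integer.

4

drop 0:k onto floor
drop 1:h onto {0:k}
drop 2:j onto {1:h}
drop 3:k onto {1:h}
drop 4:h onto {2:j, 3:k}
drop 5:m onto {4:h}
drop 6:j onto {5:m}
drop 7:h onto {6:j}
drop 8:m onto {7:h}
drop 9:i onto {7:h}
ground layer = {0:k}
drop-orders for the pieces not yet dropped (sum over which currently-grounded one goes next):
  1 to go: {8} 1  {9} 1
  2 to go: {8,9} 2
  3 to go: {7,8,9} 2
  4 to go: {6,7,8,9} 2
  5 to go: {5,6,7,8,9} 2
  6 to go: {4,5,6,7,8,9} 2
  7 to go: {2,4,5,6,7,8,9} 2  {3,4,5,6,7,8,9} 2
  8 to go: {2,3,4,5,6,7,8,9} 4
  if 0:k drops first: 4 orders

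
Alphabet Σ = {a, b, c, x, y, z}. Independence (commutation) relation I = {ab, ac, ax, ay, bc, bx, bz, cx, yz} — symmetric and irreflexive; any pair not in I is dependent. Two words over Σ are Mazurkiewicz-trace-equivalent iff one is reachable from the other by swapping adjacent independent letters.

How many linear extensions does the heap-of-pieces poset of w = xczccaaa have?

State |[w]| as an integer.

drop 0:x onto floor
drop 1:c onto floor
drop 2:z onto {0:x, 1:c}
drop 3:c onto {2:z}
drop 4:c onto {3:c}
drop 5:a onto {2:z}
drop 6:a onto {5:a}
drop 7:a onto {6:a}
ground layer = {0:x, 1:c}
drop-orders for the pieces not yet dropped (sum over which currently-grounded one goes next):
  1 to go: {4} 1  {7} 1
  2 to go: {3,4} 1  {4,7} 2  {6,7} 1
  3 to go: {3,4,7} 3  {4,6,7} 3  {5,6,7} 1
  4 to go: {3,4,6,7} 6  {4,5,6,7} 4
  5 to go: {3,4,5,6,7} 10
  6 to go: {2,3,4,5,6,7} 10
  if 0:x drops first: 10 orders
  if 1:c drops first: 10 orders
heap linearizations: 20

20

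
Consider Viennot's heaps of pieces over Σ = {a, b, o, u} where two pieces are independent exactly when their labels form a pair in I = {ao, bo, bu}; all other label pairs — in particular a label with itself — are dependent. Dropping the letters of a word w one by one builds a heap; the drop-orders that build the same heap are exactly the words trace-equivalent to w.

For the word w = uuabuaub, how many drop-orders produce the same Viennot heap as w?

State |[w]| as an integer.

drop 0:u onto floor
drop 1:u onto {0:u}
drop 2:a onto {1:u}
drop 3:b onto {2:a}
drop 4:u onto {2:a}
drop 5:a onto {3:b, 4:u}
drop 6:u onto {5:a}
drop 7:b onto {5:a}
ground layer = {0:u}
drop-orders for the pieces not yet dropped (sum over which currently-grounded one goes next):
  1 to go: {6} 1  {7} 1
  2 to go: {6,7} 2
  3 to go: {5,6,7} 2
  4 to go: {3,5,6,7} 2  {4,5,6,7} 2
  5 to go: {3,4,5,6,7} 4
  6 to go: {2,3,4,5,6,7} 4
  if 0:u drops first: 4 orders

4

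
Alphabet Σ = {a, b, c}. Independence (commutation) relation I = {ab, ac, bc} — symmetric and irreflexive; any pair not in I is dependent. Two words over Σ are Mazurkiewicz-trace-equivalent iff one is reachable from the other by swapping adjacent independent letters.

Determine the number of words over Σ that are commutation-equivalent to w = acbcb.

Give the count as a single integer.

piece 0:a — minimal
piece 1:c — minimal
piece 2:b — minimal
piece 3:c rests on {1:c}
piece 4:b rests on {2:b}
minimal pieces: {0:a, 1:c, 2:b}
ways to finish when only these pieces remain (= sum over removing one remaining piece with nothing left below it):
  1 left: {0}→1  {3}→1  {4}→1
  2 left: {0,3}→2  {0,4}→2  {1,3}→1  {2,4}→1  {3,4}→2
  3 left: {0,1,3}→3  {0,2,4}→3  {0,3,4}→6  {1,3,4}→3  {2,3,4}→3
  placing 0:a first → 6 extensions
  placing 1:c first → 12 extensions
  placing 2:b first → 12 extensions
total linear extensions = 30

30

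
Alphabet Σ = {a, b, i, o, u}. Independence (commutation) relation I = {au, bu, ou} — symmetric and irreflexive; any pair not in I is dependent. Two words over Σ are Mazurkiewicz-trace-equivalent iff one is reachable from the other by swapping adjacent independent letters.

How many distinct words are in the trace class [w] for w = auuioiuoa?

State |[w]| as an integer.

#0=a has no predecessor
#1=u has no predecessor
#2=u depends on [1:u]
#3=i depends on [0:a, 2:u]
#4=o depends on [3:i]
#5=i depends on [4:o]
#6=u depends on [5:i]
#7=o depends on [5:i]
#8=a depends on [7:o]
sources: [0:a, 1:u]
N(rest) = Σ N(rest − s) over sources s of rest; N(one piece) = 1:
  size 1 → [6]=1  [8]=1
  size 2 → [6,8]=2  [7,8]=1
  size 3 → [6,7,8]=3
  size 4 → [5,6,7,8]=3
  size 5 → [4,5,6,7,8]=3
  size 6 → [3,4,5,6,7,8]=3
  size 7 → [0,3,4,5,6,7,8]=3  [2,3,4,5,6,7,8]=3
  first=0(a) contributes 3
  first=1(u) contributes 6
|[w]| = 9

9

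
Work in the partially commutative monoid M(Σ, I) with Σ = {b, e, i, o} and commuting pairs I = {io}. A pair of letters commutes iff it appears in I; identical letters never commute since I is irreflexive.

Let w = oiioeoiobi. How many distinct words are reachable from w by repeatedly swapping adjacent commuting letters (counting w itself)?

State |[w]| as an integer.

18

0(o) covers ∅
1(i) covers ∅
2(i) covers 1:i
3(o) covers 0:o
4(e) covers 2:i, 3:o
5(o) covers 4:e
6(i) covers 4:e
7(o) covers 5:o
8(b) covers 6:i, 7:o
9(i) covers 8:b
floor of heap: 0:o, 1:i
completions by unplaced set U, small U first (add the entries for U minus each lowest piece of U):
  |U|=1: {9}:1
  |U|=2: {8,9}:1
  |U|=3: {6,8,9}:1  {7,8,9}:1
  |U|=4: {5,7,8,9}:1  {6,7,8,9}:2
  |U|=5: {5,6,7,8,9}:3
  |U|=6: {4,5,6,7,8,9}:3
  |U|=7: {2,4,5,6,7,8,9}:3  {3,4,5,6,7,8,9}:3
  |U|=8: {0,3,4,5,6,7,8,9}:3  {1,2,4,5,6,7,8,9}:3  {2,3,4,5,6,7,8,9}:6
  start at 0(o): 9
  start at 1(i): 9
sum over floor = 18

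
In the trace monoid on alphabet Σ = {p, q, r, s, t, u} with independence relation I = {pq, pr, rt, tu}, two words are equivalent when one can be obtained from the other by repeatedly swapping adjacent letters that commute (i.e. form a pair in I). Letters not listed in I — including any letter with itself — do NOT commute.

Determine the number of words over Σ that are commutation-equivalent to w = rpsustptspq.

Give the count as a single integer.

#0=r has no predecessor
#1=p has no predecessor
#2=s depends on [0:r, 1:p]
#3=u depends on [2:s]
#4=s depends on [3:u]
#5=t depends on [4:s]
#6=p depends on [5:t]
#7=t depends on [6:p]
#8=s depends on [7:t]
#9=p depends on [8:s]
#10=q depends on [8:s]
sources: [0:r, 1:p]
N(rest) = Σ N(rest − s) over sources s of rest; N(one piece) = 1:
  size 1 → [9]=1  [10]=1
  size 2 → [9,10]=2
  size 3 → [8,9,10]=2
  size 4 → [7,8,9,10]=2
  size 5 → [6,7,8,9,10]=2
  size 6 → [5,6,7,8,9,10]=2
  size 7 → [4,5,6,7,8,9,10]=2
  size 8 → [3,4,5,6,7,8,9,10]=2
  size 9 → [2,3,4,5,6,7,8,9,10]=2
  first=0(r) contributes 2
  first=1(p) contributes 2
|[w]| = 4

4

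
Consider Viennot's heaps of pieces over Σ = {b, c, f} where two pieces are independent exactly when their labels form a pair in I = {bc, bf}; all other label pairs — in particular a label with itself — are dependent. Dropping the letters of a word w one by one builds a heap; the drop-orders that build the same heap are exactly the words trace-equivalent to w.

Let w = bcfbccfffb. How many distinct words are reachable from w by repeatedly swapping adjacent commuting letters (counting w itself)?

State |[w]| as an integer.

0(b) covers ∅
1(c) covers ∅
2(f) covers 1:c
3(b) covers 0:b
4(c) covers 2:f
5(c) covers 4:c
6(f) covers 5:c
7(f) covers 6:f
8(f) covers 7:f
9(b) covers 3:b
floor of heap: 0:b, 1:c
completions by unplaced set U, small U first (add the entries for U minus each lowest piece of U):
  |U|=1: {8}:1  {9}:1
  |U|=2: {3,9}:1  {7,8}:1  {8,9}:2
  |U|=3: {0,3,9}:1  {3,8,9}:3  {6,7,8}:1  {7,8,9}:3
  |U|=4: {0,3,8,9}:4  {3,7,8,9}:6  {5,6,7,8}:1  {6,7,8,9}:4
  |U|=5: {0,3,7,8,9}:10  {3,6,7,8,9}:10  {4,5,6,7,8}:1  {5,6,7,8,9}:5
  |U|=6: {0,3,6,7,8,9}:20  {2,4,5,6,7,8}:1  {3,5,6,7,8,9}:15  {4,5,6,7,8,9}:6
  |U|=7: {0,3,5,6,7,8,9}:35  {1,2,4,5,6,7,8}:1  {2,4,5,6,7,8,9}:7  {3,4,5,6,7,8,9}:21
  |U|=8: {0,3,4,5,6,7,8,9}:56  {1,2,4,5,6,7,8,9}:8  {2,3,4,5,6,7,8,9}:28
  start at 0(b): 36
  start at 1(c): 84
sum over floor = 120

120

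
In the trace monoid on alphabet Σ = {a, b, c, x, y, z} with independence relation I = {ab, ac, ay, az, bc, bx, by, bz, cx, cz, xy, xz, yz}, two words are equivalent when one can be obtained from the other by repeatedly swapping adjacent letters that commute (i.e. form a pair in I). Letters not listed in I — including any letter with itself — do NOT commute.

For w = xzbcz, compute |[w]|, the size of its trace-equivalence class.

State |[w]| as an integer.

drop 0:x onto floor
drop 1:z onto floor
drop 2:b onto floor
drop 3:c onto floor
drop 4:z onto {1:z}
ground layer = {0:x, 1:z, 2:b, 3:c}
drop-orders for the pieces not yet dropped (sum over which currently-grounded one goes next):
  1 to go: {0} 1  {2} 1  {3} 1  {4} 1
  2 to go: {0,2} 2  {0,3} 2  {0,4} 2  {1,4} 1  {2,3} 2  {2,4} 2  {3,4} 2
  3 to go: {0,1,4} 3  {0,2,3} 6  {0,2,4} 6  {0,3,4} 6  {1,2,4} 3  {1,3,4} 3  {2,3,4} 6
  if 0:x drops first: 12 orders
  if 1:z drops first: 24 orders
  if 2:b drops first: 12 orders
  if 3:c drops first: 12 orders
heap linearizations: 60

60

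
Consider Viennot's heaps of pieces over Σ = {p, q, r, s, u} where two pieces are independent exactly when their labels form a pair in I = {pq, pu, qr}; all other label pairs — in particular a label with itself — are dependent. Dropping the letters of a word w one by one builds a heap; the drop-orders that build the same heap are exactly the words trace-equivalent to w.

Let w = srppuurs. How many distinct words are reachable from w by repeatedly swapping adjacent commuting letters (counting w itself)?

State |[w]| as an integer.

#0=s has no predecessor
#1=r depends on [0:s]
#2=p depends on [1:r]
#3=p depends on [2:p]
#4=u depends on [1:r]
#5=u depends on [4:u]
#6=r depends on [3:p, 5:u]
#7=s depends on [6:r]
sources: [0:s]
N(rest) = Σ N(rest − s) over sources s of rest; N(one piece) = 1:
  size 1 → [7]=1
  size 2 → [6,7]=1
  size 3 → [3,6,7]=1  [5,6,7]=1
  size 4 → [2,3,6,7]=1  [3,5,6,7]=2  [4,5,6,7]=1
  size 5 → [2,3,5,6,7]=3  [3,4,5,6,7]=3
  size 6 → [2,3,4,5,6,7]=6
  first=0(s) contributes 6

6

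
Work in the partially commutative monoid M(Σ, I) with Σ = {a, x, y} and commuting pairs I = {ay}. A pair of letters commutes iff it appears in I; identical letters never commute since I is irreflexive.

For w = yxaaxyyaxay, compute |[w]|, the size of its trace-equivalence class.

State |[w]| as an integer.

6

#0=y has no predecessor
#1=x depends on [0:y]
#2=a depends on [1:x]
#3=a depends on [2:a]
#4=x depends on [3:a]
#5=y depends on [4:x]
#6=y depends on [5:y]
#7=a depends on [4:x]
#8=x depends on [6:y, 7:a]
#9=a depends on [8:x]
#10=y depends on [8:x]
sources: [0:y]
N(rest) = Σ N(rest − s) over sources s of rest; N(one piece) = 1:
  size 1 → [9]=1  [10]=1
  size 2 → [9,10]=2
  size 3 → [8,9,10]=2
  size 4 → [6,8,9,10]=2  [7,8,9,10]=2
  size 5 → [5,6,8,9,10]=2  [6,7,8,9,10]=4
  size 6 → [5,6,7,8,9,10]=6
  size 7 → [4,5,6,7,8,9,10]=6
  size 8 → [3,4,5,6,7,8,9,10]=6
  size 9 → [2,3,4,5,6,7,8,9,10]=6
  first=0(y) contributes 6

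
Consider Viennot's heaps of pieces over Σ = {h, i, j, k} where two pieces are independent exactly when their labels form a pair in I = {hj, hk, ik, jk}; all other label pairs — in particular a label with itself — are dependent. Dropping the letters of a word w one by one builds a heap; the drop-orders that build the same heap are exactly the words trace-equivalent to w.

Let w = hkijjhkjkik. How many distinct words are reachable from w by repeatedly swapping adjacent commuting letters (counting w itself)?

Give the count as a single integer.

1320

0(h) covers ∅
1(k) covers ∅
2(i) covers 0:h
3(j) covers 2:i
4(j) covers 3:j
5(h) covers 2:i
6(k) covers 1:k
7(j) covers 4:j
8(k) covers 6:k
9(i) covers 5:h, 7:j
10(k) covers 8:k
floor of heap: 0:h, 1:k
completions by unplaced set U, small U first (add the entries for U minus each lowest piece of U):
  |U|=1: {9}:1  {10}:1
  |U|=2: {5,9}:1  {7,9}:1  {8,10}:1  {9,10}:2
  |U|=3: {4,7,9}:1  {5,7,9}:2  {5,9,10}:3  {6,8,10}:1  {7,9,10}:3  {8,9,10}:3
  |U|=4: {1,6,8,10}:1  {3,4,7,9}:1  {4,5,7,9}:3  {4,7,9,10}:4  {5,7,9,10}:8  {5,8,9,10}:6  {6,8,9,10}:4  {7,8,9,10}:6
  |U|=5: {1,6,8,9,10}:5  {3,4,5,7,9}:4  {3,4,7,9,10}:5  {4,5,7,9,10}:15  {4,7,8,9,10}:10  {5,6,8,9,10}:10  {5,7,8,9,10}:20  {6,7,8,9,10}:10
  |U|=6: {1,5,6,8,9,10}:15  {1,6,7,8,9,10}:15  {2,3,4,5,7,9}:4  {3,4,5,7,9,10}:24  {3,4,7,8,9,10}:15  {4,5,7,8,9,10}:45  {4,6,7,8,9,10}:20  {5,6,7,8,9,10}:40
  |U|=7: {0,2,3,4,5,7,9}:4  {1,4,6,7,8,9,10}:35  {1,5,6,7,8,9,10}:70  {2,3,4,5,7,9,10}:28  {3,4,5,7,8,9,10}:84  {3,4,6,7,8,9,10}:35  {4,5,6,7,8,9,10}:105
  |U|=8: {0,2,3,4,5,7,9,10}:32  {1,3,4,6,7,8,9,10}:70  {1,4,5,6,7,8,9,10}:210  {2,3,4,5,7,8,9,10}:112  {3,4,5,6,7,8,9,10}:224
  |U|=9: {0,2,3,4,5,7,8,9,10}:144  {1,3,4,5,6,7,8,9,10}:504  {2,3,4,5,6,7,8,9,10}:336
  start at 0(h): 840
  start at 1(k): 480
sum over floor = 1320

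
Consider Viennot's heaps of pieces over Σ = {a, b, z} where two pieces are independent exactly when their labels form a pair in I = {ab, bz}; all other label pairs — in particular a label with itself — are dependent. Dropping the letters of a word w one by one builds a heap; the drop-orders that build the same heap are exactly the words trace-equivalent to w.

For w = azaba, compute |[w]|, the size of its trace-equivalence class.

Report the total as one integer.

5

#0=a has no predecessor
#1=z depends on [0:a]
#2=a depends on [1:z]
#3=b has no predecessor
#4=a depends on [2:a]
sources: [0:a, 3:b]
N(rest) = Σ N(rest − s) over sources s of rest; N(one piece) = 1:
  size 1 → [3]=1  [4]=1
  size 2 → [2,4]=1  [3,4]=2
  size 3 → [1,2,4]=1  [2,3,4]=3
  first=0(a) contributes 4
  first=3(b) contributes 1
|[w]| = 5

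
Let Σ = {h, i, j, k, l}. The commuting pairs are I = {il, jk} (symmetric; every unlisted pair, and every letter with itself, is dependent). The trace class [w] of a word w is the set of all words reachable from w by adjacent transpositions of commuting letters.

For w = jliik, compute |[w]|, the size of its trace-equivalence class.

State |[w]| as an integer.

3

#0=j has no predecessor
#1=l depends on [0:j]
#2=i depends on [0:j]
#3=i depends on [2:i]
#4=k depends on [1:l, 3:i]
sources: [0:j]
N(rest) = Σ N(rest − s) over sources s of rest; N(one piece) = 1:
  size 1 → [4]=1
  size 2 → [1,4]=1  [3,4]=1
  size 3 → [1,3,4]=2  [2,3,4]=1
  first=0(j) contributes 3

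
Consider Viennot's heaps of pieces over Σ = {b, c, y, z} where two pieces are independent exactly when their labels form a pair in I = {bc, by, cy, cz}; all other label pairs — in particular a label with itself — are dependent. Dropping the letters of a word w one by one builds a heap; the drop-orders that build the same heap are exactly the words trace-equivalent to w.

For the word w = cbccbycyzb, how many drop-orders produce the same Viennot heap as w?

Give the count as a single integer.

#0=c has no predecessor
#1=b has no predecessor
#2=c depends on [0:c]
#3=c depends on [2:c]
#4=b depends on [1:b]
#5=y has no predecessor
#6=c depends on [3:c]
#7=y depends on [5:y]
#8=z depends on [4:b, 7:y]
#9=b depends on [8:z]
sources: [0:c, 1:b, 5:y]
N(rest) = Σ N(rest − s) over sources s of rest; N(one piece) = 1:
  size 1 → [6]=1  [9]=1
  size 2 → [3,6]=1  [6,9]=2  [8,9]=1
  size 3 → [2,3,6]=1  [3,6,9]=3  [4,8,9]=1  [6,8,9]=3  [7,8,9]=1
  size 4 → [0,2,3,6]=1  [1,4,8,9]=1  [2,3,6,9]=4  [3,6,8,9]=6  [4,6,8,9]=4  [4,7,8,9]=2  [5,7,8,9]=1  [6,7,8,9]=4
  size 5 → [0,2,3,6,9]=5  [1,4,6,8,9]=5  [1,4,7,8,9]=3  [2,3,6,8,9]=10  [3,4,6,8,9]=10  [3,6,7,8,9]=10  [4,5,7,8,9]=3  [4,6,7,8,9]=10  [5,6,7,8,9]=5
  size 6 → [0,2,3,6,8,9]=15  [1,3,4,6,8,9]=15  [1,4,5,7,8,9]=6  [1,4,6,7,8,9]=18  [2,3,4,6,8,9]=20  [2,3,6,7,8,9]=20  [3,4,6,7,8,9]=30  [3,5,6,7,8,9]=15  [4,5,6,7,8,9]=18
  size 7 → [0,2,3,4,6,8,9]=35  [0,2,3,6,7,8,9]=35  [1,2,3,4,6,8,9]=35  [1,3,4,6,7,8,9]=63  [1,4,5,6,7,8,9]=42  [2,3,4,6,7,8,9]=70  [2,3,5,6,7,8,9]=35  [3,4,5,6,7,8,9]=63
  size 8 → [0,1,2,3,4,6,8,9]=70  [0,2,3,4,6,7,8,9]=140  [0,2,3,5,6,7,8,9]=70  [1,2,3,4,6,7,8,9]=168  [1,3,4,5,6,7,8,9]=168  [2,3,4,5,6,7,8,9]=168
  first=0(c) contributes 504
  first=1(b) contributes 378
  first=5(y) contributes 378
|[w]| = 1260

1260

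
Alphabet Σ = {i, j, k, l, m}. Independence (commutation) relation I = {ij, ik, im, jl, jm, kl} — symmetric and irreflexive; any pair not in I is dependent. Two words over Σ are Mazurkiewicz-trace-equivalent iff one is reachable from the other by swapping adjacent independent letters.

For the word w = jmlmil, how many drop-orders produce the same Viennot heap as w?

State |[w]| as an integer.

12

#0=j has no predecessor
#1=m has no predecessor
#2=l depends on [1:m]
#3=m depends on [2:l]
#4=i depends on [2:l]
#5=l depends on [3:m, 4:i]
sources: [0:j, 1:m]
N(rest) = Σ N(rest − s) over sources s of rest; N(one piece) = 1:
  size 1 → [0]=1  [5]=1
  size 2 → [0,5]=2  [3,5]=1  [4,5]=1
  size 3 → [0,3,5]=3  [0,4,5]=3  [3,4,5]=2
  size 4 → [0,3,4,5]=8  [2,3,4,5]=2
  first=0(j) contributes 2
  first=1(m) contributes 10
|[w]| = 12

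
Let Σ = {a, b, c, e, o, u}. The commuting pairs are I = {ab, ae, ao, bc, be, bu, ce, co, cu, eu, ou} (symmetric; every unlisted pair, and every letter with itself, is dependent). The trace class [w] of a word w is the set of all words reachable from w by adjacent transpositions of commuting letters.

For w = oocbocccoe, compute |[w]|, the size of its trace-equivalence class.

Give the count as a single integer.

210

#0=o has no predecessor
#1=o depends on [0:o]
#2=c has no predecessor
#3=b depends on [1:o]
#4=o depends on [3:b]
#5=c depends on [2:c]
#6=c depends on [5:c]
#7=c depends on [6:c]
#8=o depends on [4:o]
#9=e depends on [8:o]
sources: [0:o, 2:c]
N(rest) = Σ N(rest − s) over sources s of rest; N(one piece) = 1:
  size 1 → [7]=1  [9]=1
  size 2 → [6,7]=1  [7,9]=2  [8,9]=1
  size 3 → [4,8,9]=1  [5,6,7]=1  [6,7,9]=3  [7,8,9]=3
  size 4 → [2,5,6,7]=1  [3,4,8,9]=1  [4,7,8,9]=4  [5,6,7,9]=4  [6,7,8,9]=6
  size 5 → [1,3,4,8,9]=1  [2,5,6,7,9]=5  [3,4,7,8,9]=5  [4,6,7,8,9]=10  [5,6,7,8,9]=10
  size 6 → [0,1,3,4,8,9]=1  [1,3,4,7,8,9]=6  [2,5,6,7,8,9]=15  [3,4,6,7,8,9]=15  [4,5,6,7,8,9]=20
  size 7 → [0,1,3,4,7,8,9]=7  [1,3,4,6,7,8,9]=21  [2,4,5,6,7,8,9]=35  [3,4,5,6,7,8,9]=35
  size 8 → [0,1,3,4,6,7,8,9]=28  [1,3,4,5,6,7,8,9]=56  [2,3,4,5,6,7,8,9]=70
  first=0(o) contributes 126
  first=2(c) contributes 84
|[w]| = 210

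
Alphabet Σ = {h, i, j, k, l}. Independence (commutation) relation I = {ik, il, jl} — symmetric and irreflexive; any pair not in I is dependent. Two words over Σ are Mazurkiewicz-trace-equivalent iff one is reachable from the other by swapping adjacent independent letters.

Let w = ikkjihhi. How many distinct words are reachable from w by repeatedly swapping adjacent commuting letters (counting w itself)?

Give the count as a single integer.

drop 0:i onto floor
drop 1:k onto floor
drop 2:k onto {1:k}
drop 3:j onto {0:i, 2:k}
drop 4:i onto {3:j}
drop 5:h onto {4:i}
drop 6:h onto {5:h}
drop 7:i onto {6:h}
ground layer = {0:i, 1:k}
drop-orders for the pieces not yet dropped (sum over which currently-grounded one goes next):
  1 to go: {7} 1
  2 to go: {6,7} 1
  3 to go: {5,6,7} 1
  4 to go: {4,5,6,7} 1
  5 to go: {3,4,5,6,7} 1
  6 to go: {0,3,4,5,6,7} 1  {2,3,4,5,6,7} 1
  if 0:i drops first: 1 orders
  if 1:k drops first: 2 orders
heap linearizations: 3

3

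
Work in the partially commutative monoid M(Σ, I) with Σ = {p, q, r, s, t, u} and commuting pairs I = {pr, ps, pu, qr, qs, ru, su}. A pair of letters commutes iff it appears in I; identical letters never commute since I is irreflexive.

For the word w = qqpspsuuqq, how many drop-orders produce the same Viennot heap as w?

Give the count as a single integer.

#0=q has no predecessor
#1=q depends on [0:q]
#2=p depends on [1:q]
#3=s has no predecessor
#4=p depends on [2:p]
#5=s depends on [3:s]
#6=u depends on [1:q]
#7=u depends on [6:u]
#8=q depends on [4:p, 7:u]
#9=q depends on [8:q]
sources: [0:q, 3:s]
N(rest) = Σ N(rest − s) over sources s of rest; N(one piece) = 1:
  size 1 → [5]=1  [9]=1
  size 2 → [3,5]=1  [5,9]=2  [8,9]=1
  size 3 → [3,5,9]=3  [4,8,9]=1  [5,8,9]=3  [7,8,9]=1
  size 4 → [2,4,8,9]=1  [3,5,8,9]=6  [4,5,8,9]=4  [4,7,8,9]=2  [5,7,8,9]=4  [6,7,8,9]=1
  size 5 → [2,4,5,8,9]=5  [2,4,7,8,9]=3  [3,4,5,8,9]=10  [3,5,7,8,9]=10  [4,5,7,8,9]=10  [4,6,7,8,9]=3  [5,6,7,8,9]=5
  size 6 → [2,3,4,5,8,9]=15  [2,4,5,7,8,9]=18  [2,4,6,7,8,9]=6  [3,4,5,7,8,9]=30  [3,5,6,7,8,9]=15  [4,5,6,7,8,9]=18
  size 7 → [1,2,4,6,7,8,9]=6  [2,3,4,5,7,8,9]=63  [2,4,5,6,7,8,9]=42  [3,4,5,6,7,8,9]=63
  size 8 → [0,1,2,4,6,7,8,9]=6  [1,2,4,5,6,7,8,9]=48  [2,3,4,5,6,7,8,9]=168
  first=0(q) contributes 216
  first=3(s) contributes 54
|[w]| = 270

270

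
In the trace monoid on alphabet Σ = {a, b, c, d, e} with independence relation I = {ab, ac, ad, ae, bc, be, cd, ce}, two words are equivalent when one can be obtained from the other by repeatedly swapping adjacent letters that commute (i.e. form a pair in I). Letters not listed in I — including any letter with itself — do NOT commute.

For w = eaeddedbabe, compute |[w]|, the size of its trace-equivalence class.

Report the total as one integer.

#0=e has no predecessor
#1=a has no predecessor
#2=e depends on [0:e]
#3=d depends on [2:e]
#4=d depends on [3:d]
#5=e depends on [4:d]
#6=d depends on [5:e]
#7=b depends on [6:d]
#8=a depends on [1:a]
#9=b depends on [7:b]
#10=e depends on [6:d]
sources: [0:e, 1:a]
N(rest) = Σ N(rest − s) over sources s of rest; N(one piece) = 1:
  size 1 → [8]=1  [9]=1  [10]=1
  size 2 → [1,8]=1  [7,9]=1  [8,9]=2  [8,10]=2  [9,10]=2
  size 3 → [1,8,9]=3  [1,8,10]=3  [7,8,9]=3  [7,9,10]=3  [8,9,10]=6
  size 4 → [1,7,8,9]=6  [1,8,9,10]=12  [6,7,9,10]=3  [7,8,9,10]=12
  size 5 → [1,7,8,9,10]=30  [5,6,7,9,10]=3  [6,7,8,9,10]=15
  size 6 → [1,6,7,8,9,10]=45  [4,5,6,7,9,10]=3  [5,6,7,8,9,10]=18
  size 7 → [1,5,6,7,8,9,10]=63  [3,4,5,6,7,9,10]=3  [4,5,6,7,8,9,10]=21
  size 8 → [1,4,5,6,7,8,9,10]=84  [2,3,4,5,6,7,9,10]=3  [3,4,5,6,7,8,9,10]=24
  size 9 → [0,2,3,4,5,6,7,9,10]=3  [1,3,4,5,6,7,8,9,10]=108  [2,3,4,5,6,7,8,9,10]=27
  first=0(e) contributes 135
  first=1(a) contributes 30
|[w]| = 165

165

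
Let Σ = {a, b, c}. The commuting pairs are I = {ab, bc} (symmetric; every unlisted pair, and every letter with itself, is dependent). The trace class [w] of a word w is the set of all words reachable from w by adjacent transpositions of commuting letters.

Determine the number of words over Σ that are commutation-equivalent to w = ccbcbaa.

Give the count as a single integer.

21

piece 0:c — minimal
piece 1:c rests on {0:c}
piece 2:b — minimal
piece 3:c rests on {1:c}
piece 4:b rests on {2:b}
piece 5:a rests on {3:c}
piece 6:a rests on {5:a}
minimal pieces: {0:c, 2:b}
ways to finish when only these pieces remain (= sum over removing one remaining piece with nothing left below it):
  1 left: {4}→1  {6}→1
  2 left: {2,4}→1  {4,6}→2  {5,6}→1
  3 left: {2,4,6}→3  {3,5,6}→1  {4,5,6}→3
  4 left: {1,3,5,6}→1  {2,4,5,6}→6  {3,4,5,6}→4
  5 left: {0,1,3,5,6}→1  {1,3,4,5,6}→5  {2,3,4,5,6}→10
  placing 0:c first → 15 extensions
  placing 2:b first → 6 extensions
total linear extensions = 21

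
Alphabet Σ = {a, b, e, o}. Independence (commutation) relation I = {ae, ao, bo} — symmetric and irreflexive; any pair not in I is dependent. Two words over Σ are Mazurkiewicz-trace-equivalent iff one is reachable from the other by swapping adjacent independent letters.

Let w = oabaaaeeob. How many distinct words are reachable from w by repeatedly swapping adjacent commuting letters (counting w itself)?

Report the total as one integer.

115

0(o) covers ∅
1(a) covers ∅
2(b) covers 1:a
3(a) covers 2:b
4(a) covers 3:a
5(a) covers 4:a
6(e) covers 0:o, 2:b
7(e) covers 6:e
8(o) covers 7:e
9(b) covers 5:a, 7:e
floor of heap: 0:o, 1:a
completions by unplaced set U, small U first (add the entries for U minus each lowest piece of U):
  |U|=1: {8}:1  {9}:1
  |U|=2: {5,9}:1  {8,9}:2
  |U|=3: {4,5,9}:1  {5,8,9}:3  {7,8,9}:2
  |U|=4: {3,4,5,9}:1  {4,5,8,9}:4  {5,7,8,9}:5  {6,7,8,9}:2
  |U|=5: {0,6,7,8,9}:2  {3,4,5,8,9}:5  {4,5,7,8,9}:9  {5,6,7,8,9}:7
  |U|=6: {0,5,6,7,8,9}:9  {3,4,5,7,8,9}:14  {4,5,6,7,8,9}:16
  |U|=7: {0,4,5,6,7,8,9}:25  {3,4,5,6,7,8,9}:30
  |U|=8: {0,3,4,5,6,7,8,9}:55  {2,3,4,5,6,7,8,9}:30
  start at 0(o): 30
  start at 1(a): 85
sum over floor = 115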